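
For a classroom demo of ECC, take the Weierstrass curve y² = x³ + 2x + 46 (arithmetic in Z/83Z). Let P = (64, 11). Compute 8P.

Double-and-add on 8 = (1000)₂. Start with P = (64, 11) for the leading 1-bit.
double: tangent at (64, 11): λ = (3·64² + 2)/(2·11) ≡ 6/22. 22⁻¹ ≡ 34 (mod 83), so λ ≡ 6·34 ≡ 38.
  x = λ² - 64 - 64 = 1444 - 128 ≡ 71; y = λ·(64 - 71) - 11 ≡ 55. → (71, 55)
double: tangent at (71, 55): λ = (3·71² + 2)/(2·55) ≡ 19/27. 27⁻¹ ≡ 40 (mod 83), so λ ≡ 19·40 ≡ 13.
  x = λ² - 71 - 71 = 169 - 142 ≡ 27; y = λ·(71 - 27) - 55 ≡ 19. → (27, 19)
double: tangent at (27, 19): λ = (3·27² + 2)/(2·19) ≡ 31/38. 38⁻¹ ≡ 59 (mod 83), so λ ≡ 31·59 ≡ 3.
  x = λ² - 27 - 27 = 9 - 54 ≡ 38; y = λ·(27 - 38) - 19 ≡ 31. → (38, 31)

(38, 31)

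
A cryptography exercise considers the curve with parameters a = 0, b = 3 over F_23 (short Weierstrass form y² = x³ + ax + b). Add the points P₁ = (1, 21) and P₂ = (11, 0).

(0, 16)

(1, 21) + (11, 0). λ = (0 - 21)/(11 - 1) ≡ 2/10 mod 23. 10⁻¹ ≡ 7 (mod 23) since 10·7 = 70 ≡ 1, so λ ≡ 14.
  x = λ² - 1 - 11 = 196 - 12 ≡ 0; y = λ·(1 - 0) - 21 ≡ 16. → (0, 16)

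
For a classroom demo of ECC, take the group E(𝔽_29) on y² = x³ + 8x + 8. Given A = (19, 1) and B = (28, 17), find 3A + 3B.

(5, 17)

First 3A:
Repeated addition: build up to 3A.
2A: tangent at (19, 1): λ = (3·19² + 8)/(2·1) ≡ 18/2. 2⁻¹ ≡ 15 (mod 29), so λ ≡ 18·15 ≡ 9.
  x = λ² - 19 - 19 = 81 - 38 ≡ 14; y = λ·(19 - 14) - 1 ≡ 15. → (14, 15)
3A: (14, 15) + (19, 1). λ = (1 - 15)/(19 - 14) ≡ 15/5 mod 29. 5⁻¹ ≡ 6 (mod 29), so λ ≡ 3.
  x = λ² - 14 - 19 = 9 - 33 ≡ 5; y = λ·(14 - 5) - 15 ≡ 12. → (5, 12)
3A = (5, 12).
Next 3B:
Repeated addition: build up to 3B.
2B: tangent at (28, 17): λ = (3·28² + 8)/(2·17) ≡ 11/5. 5⁻¹ ≡ 6 (mod 29), so λ ≡ 11·6 ≡ 8.
  x = λ² - 28 - 28 = 64 - 56 ≡ 8; y = λ·(28 - 8) - 17 ≡ 27. → (8, 27)
3B: (8, 27) + (28, 17). λ = (17 - 27)/(28 - 8) ≡ 19/20 mod 29. 20⁻¹ ≡ 16 (mod 29), so λ ≡ 14.
  x = λ² - 8 - 28 = 196 - 36 ≡ 15; y = λ·(8 - 15) - 27 ≡ 20. → (15, 20)
3B = (15, 20).
Finally 3A + 3B:
(5, 12) + (15, 20). λ = (20 - 12)/(15 - 5) ≡ 8/10 mod 29. 10⁻¹ ≡ 3 (mod 29) since 10·3 = 30 ≡ 1, so λ ≡ 24.
  x = λ² - 5 - 15 = 576 - 20 ≡ 5; y = λ·(5 - 5) - 12 ≡ 17. → (5, 17)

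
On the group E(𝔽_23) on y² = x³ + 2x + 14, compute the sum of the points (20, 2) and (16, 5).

(20, 2) + (16, 5). λ = (5 - 2)/(16 - 20) ≡ 3/19 mod 23. 19⁻¹ ≡ 17 (mod 23) since 19·17 = 323 ≡ 1, so λ ≡ 5.
  x = λ² - 20 - 16 = 25 - 36 ≡ 12; y = λ·(20 - 12) - 2 ≡ 15. → (12, 15)

(12, 15)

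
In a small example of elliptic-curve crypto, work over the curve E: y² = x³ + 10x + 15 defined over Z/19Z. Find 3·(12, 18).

(2, 10)

Write Q = (12, 18).
Repeated addition: build up to 3Q.
2Q: tangent at (12, 18): λ = (3·12² + 10)/(2·18) ≡ 5/17. 17⁻¹ ≡ 9 (mod 19), so λ ≡ 5·9 ≡ 7.
  x = λ² - 12 - 12 = 49 - 24 ≡ 6; y = λ·(12 - 6) - 18 ≡ 5. → (6, 5)
3Q: (6, 5) + (12, 18). λ = (18 - 5)/(12 - 6) ≡ 13/6 mod 19. 6⁻¹ ≡ 16 (mod 19) since 6·16 = 96 ≡ 1, so λ ≡ 18.
  x = λ² - 6 - 12 = 324 - 18 ≡ 2; y = λ·(6 - 2) - 5 ≡ 10. → (2, 10)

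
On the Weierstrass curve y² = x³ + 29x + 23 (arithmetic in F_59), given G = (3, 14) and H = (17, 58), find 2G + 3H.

First 2G:
Repeated addition: build up to 2G.
2G: tangent at (3, 14): λ = (3·3² + 29)/(2·14) ≡ 56/28. 28⁻¹ ≡ 19 (mod 59), so λ ≡ 56·19 ≡ 2.
  x = λ² - 3 - 3 = 4 - 6 ≡ 57; y = λ·(3 - 57) - 14 ≡ 55. → (57, 55)
2G = (57, 55).
Next 3H:
Repeated addition: build up to 3H.
2H: tangent at (17, 58): λ = (3·17² + 29)/(2·58) ≡ 11/57. 57⁻¹ ≡ 29 (mod 59), so λ ≡ 11·29 ≡ 24.
  x = λ² - 17 - 17 = 576 - 34 ≡ 11; y = λ·(17 - 11) - 58 ≡ 27. → (11, 27)
3H: (11, 27) + (17, 58). λ = (58 - 27)/(17 - 11) ≡ 31/6 mod 59. 6⁻¹ ≡ 10 (mod 59) since 6·10 = 60 ≡ 1, so λ ≡ 15.
  x = λ² - 11 - 17 = 225 - 28 ≡ 20; y = λ·(11 - 20) - 27 ≡ 15. → (20, 15)
3H = (20, 15).
Finally 2G + 3H:
(57, 55) + (20, 15). λ = (15 - 55)/(20 - 57) ≡ 19/22 mod 59. 22⁻¹ ≡ 51 (mod 59), so λ ≡ 25.
  x = λ² - 57 - 20 = 625 - 77 ≡ 17; y = λ·(57 - 17) - 55 ≡ 1. → (17, 1)

(17, 1)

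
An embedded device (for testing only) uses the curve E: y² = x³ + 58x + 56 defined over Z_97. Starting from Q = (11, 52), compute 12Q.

(4, 35)

Repeated addition: build up to 12Q.
2Q: tangent at (11, 52): λ = (3·11² + 58)/(2·52) ≡ 33/7. 7⁻¹ ≡ 14 (mod 97) since 7·14 = 98 ≡ 1, so λ ≡ 33·14 ≡ 74.
  x = λ² - 11 - 11 = 5476 - 22 ≡ 22; y = λ·(11 - 22) - 52 ≡ 7. → (22, 7)
3Q: (22, 7) + (11, 52). λ = (52 - 7)/(11 - 22) ≡ 45/86 mod 97. 86⁻¹ ≡ 44 (mod 97), so λ ≡ 40.
  x = λ² - 22 - 11 = 1600 - 33 ≡ 15; y = λ·(22 - 15) - 7 ≡ 79. → (15, 79)
4Q: (15, 79) + (11, 52). λ = (52 - 79)/(11 - 15) ≡ 70/93 mod 97. 93⁻¹ ≡ 24 (mod 97), so λ ≡ 31.
  x = λ² - 15 - 11 = 961 - 26 ≡ 62; y = λ·(15 - 62) - 79 ≡ 16. → (62, 16)
5Q: (62, 16) + (11, 52). λ = (52 - 16)/(11 - 62) ≡ 36/46 mod 97. 46⁻¹ ≡ 19 (mod 97) since 46·19 = 874 ≡ 1, so λ ≡ 5.
  x = λ² - 62 - 11 = 25 - 73 ≡ 49; y = λ·(62 - 49) - 16 ≡ 49. → (49, 49)
6Q: (49, 49) + (11, 52). λ = (52 - 49)/(11 - 49) ≡ 3/59 mod 97. 59⁻¹ ≡ 74 (mod 97), so λ ≡ 28.
  x = λ² - 49 - 11 = 784 - 60 ≡ 45; y = λ·(49 - 45) - 49 ≡ 63. → (45, 63)
7Q: (45, 63) + (11, 52). λ = (52 - 63)/(11 - 45) ≡ 86/63 mod 97. 63⁻¹ ≡ 77 (mod 97) since 63·77 = 4851 ≡ 1, so λ ≡ 26.
  x = λ² - 45 - 11 = 676 - 56 ≡ 38; y = λ·(45 - 38) - 63 ≡ 22. → (38, 22)
8Q: (38, 22) + (11, 52). λ = (52 - 22)/(11 - 38) ≡ 30/70 mod 97. 70⁻¹ ≡ 79 (mod 97) since 70·79 = 5530 ≡ 1, so λ ≡ 42.
  x = λ² - 38 - 11 = 1764 - 49 ≡ 66; y = λ·(38 - 66) - 22 ≡ 63. → (66, 63)
9Q: (66, 63) + (11, 52). λ = (52 - 63)/(11 - 66) ≡ 86/42 mod 97. 42⁻¹ ≡ 67 (mod 97), so λ ≡ 39.
  x = λ² - 66 - 11 = 1521 - 77 ≡ 86; y = λ·(66 - 86) - 63 ≡ 30. → (86, 30)
10Q: (86, 30) + (11, 52). λ = (52 - 30)/(11 - 86) ≡ 22/22 mod 97. 22⁻¹ ≡ 75 (mod 97), so λ ≡ 1.
  x = λ² - 86 - 11 = 1 - 97 ≡ 1; y = λ·(86 - 1) - 30 ≡ 55. → (1, 55)
11Q: (1, 55) + (11, 52). λ = (52 - 55)/(11 - 1) ≡ 94/10 mod 97. 10⁻¹ ≡ 68 (mod 97), so λ ≡ 87.
  x = λ² - 1 - 11 = 7569 - 12 ≡ 88; y = λ·(1 - 88) - 55 ≡ 39. → (88, 39)
12Q: (88, 39) + (11, 52). λ = (52 - 39)/(11 - 88) ≡ 13/20 mod 97. 20⁻¹ ≡ 34 (mod 97) since 20·34 = 680 ≡ 1, so λ ≡ 54.
  x = λ² - 88 - 11 = 2916 - 99 ≡ 4; y = λ·(88 - 4) - 39 ≡ 35. → (4, 35)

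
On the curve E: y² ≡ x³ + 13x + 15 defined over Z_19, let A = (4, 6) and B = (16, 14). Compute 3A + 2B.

O

First 3A:
Repeated addition: build up to 3A.
2A: tangent at (4, 6): λ = (3·4² + 13)/(2·6) ≡ 4/12. 12⁻¹ ≡ 8 (mod 19), so λ ≡ 4·8 ≡ 13.
  x = λ² - 4 - 4 = 169 - 8 ≡ 9; y = λ·(4 - 9) - 6 ≡ 5. → (9, 5)
3A: (9, 5) + (4, 6). λ = (6 - 5)/(4 - 9) ≡ 1/14 mod 19. 14⁻¹ ≡ 15 (mod 19), so λ ≡ 15.
  x = λ² - 9 - 4 = 225 - 13 ≡ 3; y = λ·(9 - 3) - 5 ≡ 9. → (3, 9)
3A = (3, 9).
Next 2B:
Repeated addition: build up to 2B.
2B: tangent at (16, 14): λ = (3·16² + 13)/(2·14) ≡ 2/9. 9⁻¹ ≡ 17 (mod 19), so λ ≡ 2·17 ≡ 15.
  x = λ² - 16 - 16 = 225 - 32 ≡ 3; y = λ·(16 - 3) - 14 ≡ 10. → (3, 10)
2B = (3, 10).
Finally 3A + 2B:
(3, 9) + (3, 10): same x and y₁ ≡ -y₂, so the sum is O.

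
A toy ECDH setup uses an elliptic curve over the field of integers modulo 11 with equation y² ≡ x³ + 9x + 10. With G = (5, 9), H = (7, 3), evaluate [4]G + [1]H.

First 4G:
Double-and-add on 4 = (100)₂. Start with G = (5, 9) for the leading 1-bit.
double: tangent at (5, 9): λ = (3·5² + 9)/(2·9) ≡ 7/7. 7⁻¹ ≡ 8 (mod 11) since 7·8 = 56 ≡ 1, so λ ≡ 7·8 ≡ 1.
  x = λ² - 5 - 5 = 1 - 10 ≡ 2; y = λ·(5 - 2) - 9 ≡ 5. → (2, 5)
double: tangent at (2, 5): λ = (3·2² + 9)/(2·5) ≡ 10/10. 10⁻¹ ≡ 10 (mod 11) since 10·10 = 100 ≡ 1, so λ ≡ 10·10 ≡ 1.
  x = λ² - 2 - 2 = 1 - 4 ≡ 8; y = λ·(2 - 8) - 5 ≡ 0. → (8, 0)
4G = (8, 0).
Finally 4G + H:
(8, 0) + (7, 3). λ = (3 - 0)/(7 - 8) ≡ 3/10 mod 11. 10⁻¹ ≡ 10 (mod 11) since 10·10 = 100 ≡ 1, so λ ≡ 8.
  x = λ² - 8 - 7 = 64 - 15 ≡ 5; y = λ·(8 - 5) - 0 ≡ 2. → (5, 2)

(5, 2)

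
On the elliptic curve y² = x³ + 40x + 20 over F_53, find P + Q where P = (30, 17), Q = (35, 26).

(40, 18)

(30, 17) + (35, 26). λ = (26 - 17)/(35 - 30) ≡ 9/5 mod 53. 5⁻¹ ≡ 32 (mod 53) since 5·32 = 160 ≡ 1, so λ ≡ 23.
  x = λ² - 30 - 35 = 529 - 65 ≡ 40; y = λ·(30 - 40) - 17 ≡ 18. → (40, 18)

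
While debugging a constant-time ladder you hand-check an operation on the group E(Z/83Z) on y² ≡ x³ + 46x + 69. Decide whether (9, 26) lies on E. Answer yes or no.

no

y² = 26² ≡ 12; x³ + 46x + 69 = 1212 ≡ 50 (mod 83). 12 ≠ 50.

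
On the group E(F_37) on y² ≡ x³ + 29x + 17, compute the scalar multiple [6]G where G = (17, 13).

(17, 13)

Repeated addition: build up to 6G.
2G: tangent at (17, 13): λ = (3·17² + 29)/(2·13) ≡ 8/26. 26⁻¹ ≡ 10 (mod 37) since 26·10 = 260 ≡ 1, so λ ≡ 8·10 ≡ 6.
  x = λ² - 17 - 17 = 36 - 34 ≡ 2; y = λ·(17 - 2) - 13 ≡ 3. → (2, 3)
3G: (2, 3) + (17, 13). λ = (13 - 3)/(17 - 2) ≡ 10/15 mod 37. 15⁻¹ ≡ 5 (mod 37), so λ ≡ 13.
  x = λ² - 2 - 17 = 169 - 19 ≡ 2; y = λ·(2 - 2) - 3 ≡ 34. → (2, 34)
4G: (2, 34) + (17, 13). λ = (13 - 34)/(17 - 2) ≡ 16/15 mod 37. 15⁻¹ ≡ 5 (mod 37), so λ ≡ 6.
  x = λ² - 2 - 17 = 36 - 19 ≡ 17; y = λ·(2 - 17) - 34 ≡ 24. → (17, 24)
5G: (17, 24) + (17, 13): same x and y₁ ≡ -y₂, so the sum is ∞.
6G: ∞ + (17, 13) = (17, 13) (identity).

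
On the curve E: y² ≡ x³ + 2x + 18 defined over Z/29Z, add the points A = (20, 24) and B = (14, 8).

(20, 24) + (14, 8). λ = (8 - 24)/(14 - 20) ≡ 13/23 mod 29. 23⁻¹ ≡ 24 (mod 29), so λ ≡ 22.
  x = λ² - 20 - 14 = 484 - 34 ≡ 15; y = λ·(20 - 15) - 24 ≡ 28. → (15, 28)

(15, 28)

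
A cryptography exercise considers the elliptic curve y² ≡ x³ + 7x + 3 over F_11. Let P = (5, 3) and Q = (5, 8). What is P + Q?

O

The two points share x = 5 and their y-coordinates satisfy 3 + 8 ≡ 0 (mod 11), so they are inverses. Their sum is 𝒪.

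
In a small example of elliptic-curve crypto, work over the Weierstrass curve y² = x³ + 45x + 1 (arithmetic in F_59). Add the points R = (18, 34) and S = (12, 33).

(18, 34) + (12, 33). λ = (33 - 34)/(12 - 18) ≡ 58/53 mod 59. 53⁻¹ ≡ 49 (mod 59), so λ ≡ 10.
  x = λ² - 18 - 12 = 100 - 30 ≡ 11; y = λ·(18 - 11) - 34 ≡ 36. → (11, 36)

(11, 36)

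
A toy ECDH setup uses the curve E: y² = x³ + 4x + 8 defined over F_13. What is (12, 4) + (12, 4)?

(5, 7)

tangent at (12, 4): λ = (3·12² + 4)/(2·4) ≡ 7/8. 8⁻¹ ≡ 5 (mod 13) since 8·5 = 40 ≡ 1, so λ ≡ 7·5 ≡ 9.
  x = λ² - 12 - 12 = 81 - 24 ≡ 5; y = λ·(12 - 5) - 4 ≡ 7. → (5, 7)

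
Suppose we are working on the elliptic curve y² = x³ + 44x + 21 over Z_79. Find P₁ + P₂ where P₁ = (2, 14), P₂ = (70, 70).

(29, 66)

(2, 14) + (70, 70). λ = (70 - 14)/(70 - 2) ≡ 56/68 mod 79. 68⁻¹ ≡ 43 (mod 79), so λ ≡ 38.
  x = λ² - 2 - 70 = 1444 - 72 ≡ 29; y = λ·(2 - 29) - 14 ≡ 66. → (29, 66)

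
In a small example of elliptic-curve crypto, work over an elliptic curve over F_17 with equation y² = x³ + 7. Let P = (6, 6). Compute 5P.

(10, 15)

Repeated addition: build up to 5P.
2P: tangent at (6, 6): λ = (3·6² + 0)/(2·6) ≡ 6/12. 12⁻¹ ≡ 10 (mod 17), so λ ≡ 6·10 ≡ 9.
  x = λ² - 6 - 6 = 81 - 12 ≡ 1; y = λ·(6 - 1) - 6 ≡ 5. → (1, 5)
3P: (1, 5) + (6, 6). λ = (6 - 5)/(6 - 1) ≡ 1/5 mod 17. 5⁻¹ ≡ 7 (mod 17) since 5·7 = 35 ≡ 1, so λ ≡ 7.
  x = λ² - 1 - 6 = 49 - 7 ≡ 8; y = λ·(1 - 8) - 5 ≡ 14. → (8, 14)
4P: (8, 14) + (6, 6). λ = (6 - 14)/(6 - 8) ≡ 9/15 mod 17. 15⁻¹ ≡ 8 (mod 17) since 15·8 = 120 ≡ 1, so λ ≡ 4.
  x = λ² - 8 - 6 = 16 - 14 ≡ 2; y = λ·(8 - 2) - 14 ≡ 10. → (2, 10)
5P: (2, 10) + (6, 6). λ = (6 - 10)/(6 - 2) ≡ 13/4 mod 17. 4⁻¹ ≡ 13 (mod 17), so λ ≡ 16.
  x = λ² - 2 - 6 = 256 - 8 ≡ 10; y = λ·(2 - 10) - 10 ≡ 15. → (10, 15)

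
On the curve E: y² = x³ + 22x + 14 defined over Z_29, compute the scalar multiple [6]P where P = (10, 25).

Double-and-add on 6 = (110)₂. Start with P = (10, 25) for the leading 1-bit.
double: tangent at (10, 25): λ = (3·10² + 22)/(2·25) ≡ 3/21. 21⁻¹ ≡ 18 (mod 29), so λ ≡ 3·18 ≡ 25.
  x = λ² - 10 - 10 = 625 - 20 ≡ 25; y = λ·(10 - 25) - 25 ≡ 6. → (25, 6)
add P: (25, 6) + (10, 25). λ = (25 - 6)/(10 - 25) ≡ 19/14 mod 29. 14⁻¹ ≡ 27 (mod 29), so λ ≡ 20.
  x = λ² - 25 - 10 = 400 - 35 ≡ 17; y = λ·(25 - 17) - 6 ≡ 9. → (17, 9)
double: tangent at (17, 9): λ = (3·17² + 22)/(2·9) ≡ 19/18. 18⁻¹ ≡ 21 (mod 29) since 18·21 = 378 ≡ 1, so λ ≡ 19·21 ≡ 22.
  x = λ² - 17 - 17 = 484 - 34 ≡ 15; y = λ·(17 - 15) - 9 ≡ 6. → (15, 6)

(15, 6)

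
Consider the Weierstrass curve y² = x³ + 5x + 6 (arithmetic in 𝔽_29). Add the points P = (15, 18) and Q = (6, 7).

(15, 18) + (6, 7). λ = (7 - 18)/(6 - 15) ≡ 18/20 mod 29. 20⁻¹ ≡ 16 (mod 29) since 20·16 = 320 ≡ 1, so λ ≡ 27.
  x = λ² - 15 - 6 = 729 - 21 ≡ 12; y = λ·(15 - 12) - 18 ≡ 5. → (12, 5)

(12, 5)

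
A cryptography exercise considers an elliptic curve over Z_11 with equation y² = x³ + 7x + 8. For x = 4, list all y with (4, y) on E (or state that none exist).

x³ + 7x + 8 = 100 ≡ 1 (mod 11).
Square roots of 1 mod 11: 1 and 10 (since 1² = 1 ≡ 1).

1, 10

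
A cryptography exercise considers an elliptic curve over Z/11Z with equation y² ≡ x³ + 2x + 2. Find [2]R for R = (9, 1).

(9, 10)

tangent at (9, 1): λ = (3·9² + 2)/(2·1) ≡ 3/2. 2⁻¹ ≡ 6 (mod 11) since 2·6 = 12 ≡ 1, so λ ≡ 3·6 ≡ 7.
  x = λ² - 9 - 9 = 49 - 18 ≡ 9; y = λ·(9 - 9) - 1 ≡ 10. → (9, 10)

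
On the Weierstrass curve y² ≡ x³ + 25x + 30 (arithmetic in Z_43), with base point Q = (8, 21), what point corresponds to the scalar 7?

Repeated addition: build up to 7Q.
2Q: tangent at (8, 21): λ = (3·8² + 25)/(2·21) ≡ 2/42. 42⁻¹ ≡ 42 (mod 43) since 42·42 = 1764 ≡ 1, so λ ≡ 2·42 ≡ 41.
  x = λ² - 8 - 8 = 1681 - 16 ≡ 31; y = λ·(8 - 31) - 21 ≡ 25. → (31, 25)
3Q: (31, 25) + (8, 21). λ = (21 - 25)/(8 - 31) ≡ 39/20 mod 43. 20⁻¹ ≡ 28 (mod 43) since 20·28 = 560 ≡ 1, so λ ≡ 17.
  x = λ² - 31 - 8 = 289 - 39 ≡ 35; y = λ·(31 - 35) - 25 ≡ 36. → (35, 36)
4Q: (35, 36) + (8, 21). λ = (21 - 36)/(8 - 35) ≡ 28/16 mod 43. 16⁻¹ ≡ 35 (mod 43), so λ ≡ 34.
  x = λ² - 35 - 8 = 1156 - 43 ≡ 38; y = λ·(35 - 38) - 36 ≡ 34. → (38, 34)
5Q: (38, 34) + (8, 21). λ = (21 - 34)/(8 - 38) ≡ 30/13 mod 43. 13⁻¹ ≡ 10 (mod 43), so λ ≡ 42.
  x = λ² - 38 - 8 = 1764 - 46 ≡ 41; y = λ·(38 - 41) - 34 ≡ 12. → (41, 12)
6Q: (41, 12) + (8, 21). λ = (21 - 12)/(8 - 41) ≡ 9/10 mod 43. 10⁻¹ ≡ 13 (mod 43) since 10·13 = 130 ≡ 1, so λ ≡ 31.
  x = λ² - 41 - 8 = 961 - 49 ≡ 9; y = λ·(41 - 9) - 12 ≡ 34. → (9, 34)
7Q: (9, 34) + (8, 21). λ = (21 - 34)/(8 - 9) ≡ 30/42 mod 43. 42⁻¹ ≡ 42 (mod 43), so λ ≡ 13.
  x = λ² - 9 - 8 = 169 - 17 ≡ 23; y = λ·(9 - 23) - 34 ≡ 42. → (23, 42)

(23, 42)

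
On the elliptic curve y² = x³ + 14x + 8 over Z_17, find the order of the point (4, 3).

2P: tangent at (4, 3): λ = (3·4² + 14)/(2·3) ≡ 11/6. 6⁻¹ ≡ 3 (mod 17), so λ ≡ 11·3 ≡ 16.
  x = λ² - 4 - 4 = 256 - 8 ≡ 10; y = λ·(4 - 10) - 3 ≡ 3. → (10, 3)
3P: (10, 3) + (4, 3). λ = (3 - 3)/(4 - 10) ≡ 0/11 mod 17. 11⁻¹ ≡ 14 (mod 17), so λ ≡ 0.
  x = λ² - 10 - 4 = 0 - 14 ≡ 3; y = λ·(10 - 3) - 3 ≡ 14. → (3, 14)
4P: (3, 14) + (4, 3). λ = (3 - 14)/(4 - 3) ≡ 6/1 mod 17. 1⁻¹ ≡ 1 (mod 17), so λ ≡ 6.
  x = λ² - 3 - 4 = 36 - 7 ≡ 12; y = λ·(3 - 12) - 14 ≡ 0. → (12, 0)
5P: (12, 0) + (4, 3). λ = (3 - 0)/(4 - 12) ≡ 3/9 mod 17. 9⁻¹ ≡ 2 (mod 17) since 9·2 = 18 ≡ 1, so λ ≡ 6.
  x = λ² - 12 - 4 = 36 - 16 ≡ 3; y = λ·(12 - 3) - 0 ≡ 3. → (3, 3)
6P: (3, 3) + (4, 3). λ = (3 - 3)/(4 - 3) ≡ 0/1 mod 17. 1⁻¹ ≡ 1 (mod 17) since 1·1 = 1 ≡ 1, so λ ≡ 0.
  x = λ² - 3 - 4 = 0 - 7 ≡ 10; y = λ·(3 - 10) - 3 ≡ 14. → (10, 14)
7P: (10, 14) + (4, 3). λ = (3 - 14)/(4 - 10) ≡ 6/11 mod 17. 11⁻¹ ≡ 14 (mod 17), so λ ≡ 16.
  x = λ² - 10 - 4 = 256 - 14 ≡ 4; y = λ·(10 - 4) - 14 ≡ 14. → (4, 14)
8P: (4, 14) + (4, 3): same x and y₁ ≡ -y₂, so the sum is the point at infinity.
8P = the point at infinity, so the order is 8.

8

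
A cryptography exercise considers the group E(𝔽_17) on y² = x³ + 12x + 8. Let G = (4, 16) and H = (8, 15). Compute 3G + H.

(4, 16)

First 3G:
Repeated addition: build up to 3G.
2G: tangent at (4, 16): λ = (3·4² + 12)/(2·16) ≡ 9/15. 15⁻¹ ≡ 8 (mod 17), so λ ≡ 9·8 ≡ 4.
  x = λ² - 4 - 4 = 16 - 8 ≡ 8; y = λ·(4 - 8) - 16 ≡ 2. → (8, 2)
3G: (8, 2) + (4, 16). λ = (16 - 2)/(4 - 8) ≡ 14/13 mod 17. 13⁻¹ ≡ 4 (mod 17), so λ ≡ 5.
  x = λ² - 8 - 4 = 25 - 12 ≡ 13; y = λ·(8 - 13) - 2 ≡ 7. → (13, 7)
3G = (13, 7).
Finally 3G + H:
(13, 7) + (8, 15). λ = (15 - 7)/(8 - 13) ≡ 8/12 mod 17. 12⁻¹ ≡ 10 (mod 17), so λ ≡ 12.
  x = λ² - 13 - 8 = 144 - 21 ≡ 4; y = λ·(13 - 4) - 7 ≡ 16. → (4, 16)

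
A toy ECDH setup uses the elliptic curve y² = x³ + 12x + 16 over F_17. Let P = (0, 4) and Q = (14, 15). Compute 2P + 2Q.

(12, 16)

First 2P:
Repeated addition: build up to 2P.
2P: tangent at (0, 4): λ = (3·0² + 12)/(2·4) ≡ 12/8. 8⁻¹ ≡ 15 (mod 17), so λ ≡ 12·15 ≡ 10.
  x = λ² - 0 - 0 = 100 - 0 ≡ 15; y = λ·(0 - 15) - 4 ≡ 16. → (15, 16)
2P = (15, 16).
Next 2Q:
Repeated addition: build up to 2Q.
2Q: tangent at (14, 15): λ = (3·14² + 12)/(2·15) ≡ 5/13. 13⁻¹ ≡ 4 (mod 17), so λ ≡ 5·4 ≡ 3.
  x = λ² - 14 - 14 = 9 - 28 ≡ 15; y = λ·(14 - 15) - 15 ≡ 16. → (15, 16)
2Q = (15, 16).
Finally 2P + 2Q:
tangent at (15, 16): λ = (3·15² + 12)/(2·16) ≡ 7/15. 15⁻¹ ≡ 8 (mod 17) since 15·8 = 120 ≡ 1, so λ ≡ 7·8 ≡ 5.
  x = λ² - 15 - 15 = 25 - 30 ≡ 12; y = λ·(15 - 12) - 16 ≡ 16. → (12, 16)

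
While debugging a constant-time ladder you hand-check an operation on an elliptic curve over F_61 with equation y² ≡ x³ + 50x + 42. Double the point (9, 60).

tangent at (9, 60): λ = (3·9² + 50)/(2·60) ≡ 49/59. 59⁻¹ ≡ 30 (mod 61) since 59·30 = 1770 ≡ 1, so λ ≡ 49·30 ≡ 6.
  x = λ² - 9 - 9 = 36 - 18 ≡ 18; y = λ·(9 - 18) - 60 ≡ 8. → (18, 8)

(18, 8)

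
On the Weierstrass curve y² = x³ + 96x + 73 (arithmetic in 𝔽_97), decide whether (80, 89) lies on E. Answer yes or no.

no

y² = 89² ≡ 64; x³ + 96x + 73 = 519753 ≡ 27 (mod 97). 64 ≠ 27.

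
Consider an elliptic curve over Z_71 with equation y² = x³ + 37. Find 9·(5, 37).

Write Q = (5, 37).
Double-and-add on 9 = (1001)₂. Start with Q = (5, 37) for the leading 1-bit.
double: tangent at (5, 37): λ = (3·5² + 0)/(2·37) ≡ 4/3. 3⁻¹ ≡ 24 (mod 71) since 3·24 = 72 ≡ 1, so λ ≡ 4·24 ≡ 25.
  x = λ² - 5 - 5 = 625 - 10 ≡ 47; y = λ·(5 - 47) - 37 ≡ 49. → (47, 49)
double: tangent at (47, 49): λ = (3·47² + 0)/(2·49) ≡ 24/27. 27⁻¹ ≡ 50 (mod 71), so λ ≡ 24·50 ≡ 64.
  x = λ² - 47 - 47 = 4096 - 94 ≡ 26; y = λ·(47 - 26) - 49 ≡ 17. → (26, 17)
double: tangent at (26, 17): λ = (3·26² + 0)/(2·17) ≡ 40/34. 34⁻¹ ≡ 23 (mod 71) since 34·23 = 782 ≡ 1, so λ ≡ 40·23 ≡ 68.
  x = λ² - 26 - 26 = 4624 - 52 ≡ 28; y = λ·(26 - 28) - 17 ≡ 60. → (28, 60)
add Q: (28, 60) + (5, 37). λ = (37 - 60)/(5 - 28) ≡ 48/48 mod 71. 48⁻¹ ≡ 37 (mod 71) since 48·37 = 1776 ≡ 1, so λ ≡ 1.
  x = λ² - 28 - 5 = 1 - 33 ≡ 39; y = λ·(28 - 39) - 60 ≡ 0. → (39, 0)

(39, 0)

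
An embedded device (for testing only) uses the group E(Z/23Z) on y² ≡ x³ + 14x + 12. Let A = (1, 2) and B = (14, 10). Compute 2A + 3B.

First 2A:
Repeated addition: build up to 2A.
2A: tangent at (1, 2): λ = (3·1² + 14)/(2·2) ≡ 17/4. 4⁻¹ ≡ 6 (mod 23), so λ ≡ 17·6 ≡ 10.
  x = λ² - 1 - 1 = 100 - 2 ≡ 6; y = λ·(1 - 6) - 2 ≡ 17. → (6, 17)
2A = (6, 17).
Next 3B:
Repeated addition: build up to 3B.
2B: tangent at (14, 10): λ = (3·14² + 14)/(2·10) ≡ 4/20. 20⁻¹ ≡ 15 (mod 23), so λ ≡ 4·15 ≡ 14.
  x = λ² - 14 - 14 = 196 - 28 ≡ 7; y = λ·(14 - 7) - 10 ≡ 19. → (7, 19)
3B: (7, 19) + (14, 10). λ = (10 - 19)/(14 - 7) ≡ 14/7 mod 23. 7⁻¹ ≡ 10 (mod 23), so λ ≡ 2.
  x = λ² - 7 - 14 = 4 - 21 ≡ 6; y = λ·(7 - 6) - 19 ≡ 6. → (6, 6)
3B = (6, 6).
Finally 2A + 3B:
(6, 17) + (6, 6): same x and y₁ ≡ -y₂, so the sum is 𝒪.

O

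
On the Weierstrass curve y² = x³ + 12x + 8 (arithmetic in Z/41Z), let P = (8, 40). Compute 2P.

tangent at (8, 40): λ = (3·8² + 12)/(2·40) ≡ 40/39. 39⁻¹ ≡ 20 (mod 41) since 39·20 = 780 ≡ 1, so λ ≡ 40·20 ≡ 21.
  x = λ² - 8 - 8 = 441 - 16 ≡ 15; y = λ·(8 - 15) - 40 ≡ 18. → (15, 18)

(15, 18)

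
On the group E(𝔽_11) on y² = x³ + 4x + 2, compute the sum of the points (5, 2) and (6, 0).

(4, 7)

(5, 2) + (6, 0). λ = (0 - 2)/(6 - 5) ≡ 9/1 mod 11. 1⁻¹ ≡ 1 (mod 11), so λ ≡ 9.
  x = λ² - 5 - 6 = 81 - 11 ≡ 4; y = λ·(5 - 4) - 2 ≡ 7. → (4, 7)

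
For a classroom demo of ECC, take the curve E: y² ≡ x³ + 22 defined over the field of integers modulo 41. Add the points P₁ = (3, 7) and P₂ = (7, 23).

(6, 22)

(3, 7) + (7, 23). λ = (23 - 7)/(7 - 3) ≡ 16/4 mod 41. 4⁻¹ ≡ 31 (mod 41) since 4·31 = 124 ≡ 1, so λ ≡ 4.
  x = λ² - 3 - 7 = 16 - 10 ≡ 6; y = λ·(3 - 6) - 7 ≡ 22. → (6, 22)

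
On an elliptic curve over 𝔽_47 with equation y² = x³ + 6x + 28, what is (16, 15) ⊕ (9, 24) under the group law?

(16, 15) + (9, 24). λ = (24 - 15)/(9 - 16) ≡ 9/40 mod 47. 40⁻¹ ≡ 20 (mod 47), so λ ≡ 39.
  x = λ² - 16 - 9 = 1521 - 25 ≡ 39; y = λ·(16 - 39) - 15 ≡ 28. → (39, 28)

(39, 28)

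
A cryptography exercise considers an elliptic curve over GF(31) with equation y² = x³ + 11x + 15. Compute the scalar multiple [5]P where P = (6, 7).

Repeated addition: build up to 5P.
2P: tangent at (6, 7): λ = (3·6² + 11)/(2·7) ≡ 26/14. 14⁻¹ ≡ 20 (mod 31), so λ ≡ 26·20 ≡ 24.
  x = λ² - 6 - 6 = 576 - 12 ≡ 6; y = λ·(6 - 6) - 7 ≡ 24. → (6, 24)
3P: (6, 24) + (6, 7): same x and y₁ ≡ -y₂, so the sum is the point at infinity.
4P: the point at infinity + (6, 7) = (6, 7) (identity).
5P: tangent at (6, 7): λ = (3·6² + 11)/(2·7) ≡ 26/14. 14⁻¹ ≡ 20 (mod 31), so λ ≡ 26·20 ≡ 24.
  x = λ² - 6 - 6 = 576 - 12 ≡ 6; y = λ·(6 - 6) - 7 ≡ 24. → (6, 24)

(6, 24)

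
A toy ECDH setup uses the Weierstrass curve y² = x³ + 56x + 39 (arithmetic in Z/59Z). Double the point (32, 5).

tangent at (32, 5): λ = (3·32² + 56)/(2·5) ≡ 1/10. 10⁻¹ ≡ 6 (mod 59) since 10·6 = 60 ≡ 1, so λ ≡ 1·6 ≡ 6.
  x = λ² - 32 - 32 = 36 - 64 ≡ 31; y = λ·(32 - 31) - 5 ≡ 1. → (31, 1)

(31, 1)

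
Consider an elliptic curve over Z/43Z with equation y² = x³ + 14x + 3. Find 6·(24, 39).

(8, 38)

Write P = (24, 39).
Double-and-add on 6 = (110)₂. Start with P = (24, 39) for the leading 1-bit.
double: tangent at (24, 39): λ = (3·24² + 14)/(2·39) ≡ 22/35. 35⁻¹ ≡ 16 (mod 43) since 35·16 = 560 ≡ 1, so λ ≡ 22·16 ≡ 8.
  x = λ² - 24 - 24 = 64 - 48 ≡ 16; y = λ·(24 - 16) - 39 ≡ 25. → (16, 25)
add P: (16, 25) + (24, 39). λ = (39 - 25)/(24 - 16) ≡ 14/8 mod 43. 8⁻¹ ≡ 27 (mod 43), so λ ≡ 34.
  x = λ² - 16 - 24 = 1156 - 40 ≡ 41; y = λ·(16 - 41) - 25 ≡ 28. → (41, 28)
double: tangent at (41, 28): λ = (3·41² + 14)/(2·28) ≡ 26/13. 13⁻¹ ≡ 10 (mod 43) since 13·10 = 130 ≡ 1, so λ ≡ 26·10 ≡ 2.
  x = λ² - 41 - 41 = 4 - 82 ≡ 8; y = λ·(41 - 8) - 28 ≡ 38. → (8, 38)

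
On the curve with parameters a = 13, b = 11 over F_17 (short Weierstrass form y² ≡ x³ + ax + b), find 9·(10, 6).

(4, 5)

Write Q = (10, 6).
Repeated addition: build up to 9Q.
2Q: tangent at (10, 6): λ = (3·10² + 13)/(2·6) ≡ 7/12. 12⁻¹ ≡ 10 (mod 17), so λ ≡ 7·10 ≡ 2.
  x = λ² - 10 - 10 = 4 - 20 ≡ 1; y = λ·(10 - 1) - 6 ≡ 12. → (1, 12)
3Q: (1, 12) + (10, 6). λ = (6 - 12)/(10 - 1) ≡ 11/9 mod 17. 9⁻¹ ≡ 2 (mod 17) since 9·2 = 18 ≡ 1, so λ ≡ 5.
  x = λ² - 1 - 10 = 25 - 11 ≡ 14; y = λ·(1 - 14) - 12 ≡ 8. → (14, 8)
4Q: (14, 8) + (10, 6). λ = (6 - 8)/(10 - 14) ≡ 15/13 mod 17. 13⁻¹ ≡ 4 (mod 17), so λ ≡ 9.
  x = λ² - 14 - 10 = 81 - 24 ≡ 6; y = λ·(14 - 6) - 8 ≡ 13. → (6, 13)
5Q: (6, 13) + (10, 6). λ = (6 - 13)/(10 - 6) ≡ 10/4 mod 17. 4⁻¹ ≡ 13 (mod 17), so λ ≡ 11.
  x = λ² - 6 - 10 = 121 - 16 ≡ 3; y = λ·(6 - 3) - 13 ≡ 3. → (3, 3)
6Q: (3, 3) + (10, 6). λ = (6 - 3)/(10 - 3) ≡ 3/7 mod 17. 7⁻¹ ≡ 5 (mod 17) since 7·5 = 35 ≡ 1, so λ ≡ 15.
  x = λ² - 3 - 10 = 225 - 13 ≡ 8; y = λ·(3 - 8) - 3 ≡ 7. → (8, 7)
7Q: (8, 7) + (10, 6). λ = (6 - 7)/(10 - 8) ≡ 16/2 mod 17. 2⁻¹ ≡ 9 (mod 17), so λ ≡ 8.
  x = λ² - 8 - 10 = 64 - 18 ≡ 12; y = λ·(8 - 12) - 7 ≡ 12. → (12, 12)
8Q: (12, 12) + (10, 6). λ = (6 - 12)/(10 - 12) ≡ 11/15 mod 17. 15⁻¹ ≡ 8 (mod 17), so λ ≡ 3.
  x = λ² - 12 - 10 = 9 - 22 ≡ 4; y = λ·(12 - 4) - 12 ≡ 12. → (4, 12)
9Q: (4, 12) + (10, 6). λ = (6 - 12)/(10 - 4) ≡ 11/6 mod 17. 6⁻¹ ≡ 3 (mod 17), so λ ≡ 16.
  x = λ² - 4 - 10 = 256 - 14 ≡ 4; y = λ·(4 - 4) - 12 ≡ 5. → (4, 5)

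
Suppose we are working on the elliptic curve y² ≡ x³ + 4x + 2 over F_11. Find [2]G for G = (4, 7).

(4, 4)

tangent at (4, 7): λ = (3·4² + 4)/(2·7) ≡ 8/3. 3⁻¹ ≡ 4 (mod 11) since 3·4 = 12 ≡ 1, so λ ≡ 8·4 ≡ 10.
  x = λ² - 4 - 4 = 100 - 8 ≡ 4; y = λ·(4 - 4) - 7 ≡ 4. → (4, 4)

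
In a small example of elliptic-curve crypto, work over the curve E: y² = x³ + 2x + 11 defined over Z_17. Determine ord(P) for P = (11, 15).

2P: tangent at (11, 15): λ = (3·11² + 2)/(2·15) ≡ 8/13. 13⁻¹ ≡ 4 (mod 17), so λ ≡ 8·4 ≡ 15.
  x = λ² - 11 - 11 = 225 - 22 ≡ 16; y = λ·(11 - 16) - 15 ≡ 12. → (16, 12)
3P: (16, 12) + (11, 15). λ = (15 - 12)/(11 - 16) ≡ 3/12 mod 17. 12⁻¹ ≡ 10 (mod 17), so λ ≡ 13.
  x = λ² - 16 - 11 = 169 - 27 ≡ 6; y = λ·(16 - 6) - 12 ≡ 16. → (6, 16)
4P: (6, 16) + (11, 15). λ = (15 - 16)/(11 - 6) ≡ 16/5 mod 17. 5⁻¹ ≡ 7 (mod 17), so λ ≡ 10.
  x = λ² - 6 - 11 = 100 - 17 ≡ 15; y = λ·(6 - 15) - 16 ≡ 13. → (15, 13)
5P: (15, 13) + (11, 15). λ = (15 - 13)/(11 - 15) ≡ 2/13 mod 17. 13⁻¹ ≡ 4 (mod 17), so λ ≡ 8.
  x = λ² - 15 - 11 = 64 - 26 ≡ 4; y = λ·(15 - 4) - 13 ≡ 7. → (4, 7)
6P: (4, 7) + (11, 15). λ = (15 - 7)/(11 - 4) ≡ 8/7 mod 17. 7⁻¹ ≡ 5 (mod 17) since 7·5 = 35 ≡ 1, so λ ≡ 6.
  x = λ² - 4 - 11 = 36 - 15 ≡ 4; y = λ·(4 - 4) - 7 ≡ 10. → (4, 10)
7P: (4, 10) + (11, 15). λ = (15 - 10)/(11 - 4) ≡ 5/7 mod 17. 7⁻¹ ≡ 5 (mod 17) since 7·5 = 35 ≡ 1, so λ ≡ 8.
  x = λ² - 4 - 11 = 64 - 15 ≡ 15; y = λ·(4 - 15) - 10 ≡ 4. → (15, 4)
8P: (15, 4) + (11, 15). λ = (15 - 4)/(11 - 15) ≡ 11/13 mod 17. 13⁻¹ ≡ 4 (mod 17) since 13·4 = 52 ≡ 1, so λ ≡ 10.
  x = λ² - 15 - 11 = 100 - 26 ≡ 6; y = λ·(15 - 6) - 4 ≡ 1. → (6, 1)
9P: (6, 1) + (11, 15). λ = (15 - 1)/(11 - 6) ≡ 14/5 mod 17. 5⁻¹ ≡ 7 (mod 17), so λ ≡ 13.
  x = λ² - 6 - 11 = 169 - 17 ≡ 16; y = λ·(6 - 16) - 1 ≡ 5. → (16, 5)
10P: (16, 5) + (11, 15). λ = (15 - 5)/(11 - 16) ≡ 10/12 mod 17. 12⁻¹ ≡ 10 (mod 17), so λ ≡ 15.
  x = λ² - 16 - 11 = 225 - 27 ≡ 11; y = λ·(16 - 11) - 5 ≡ 2. → (11, 2)
11P: (11, 2) + (11, 15): same x and y₁ ≡ -y₂, so the sum is 𝒪.
11P = 𝒪, so the order is 11.

11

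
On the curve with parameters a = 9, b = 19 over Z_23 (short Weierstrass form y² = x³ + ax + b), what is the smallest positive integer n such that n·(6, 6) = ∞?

2P: tangent at (6, 6): λ = (3·6² + 9)/(2·6) ≡ 2/12. 12⁻¹ ≡ 2 (mod 23) since 12·2 = 24 ≡ 1, so λ ≡ 2·2 ≡ 4.
  x = λ² - 6 - 6 = 16 - 12 ≡ 4; y = λ·(6 - 4) - 6 ≡ 2. → (4, 2)
3P: (4, 2) + (6, 6). λ = (6 - 2)/(6 - 4) ≡ 4/2 mod 23. 2⁻¹ ≡ 12 (mod 23) since 2·12 = 24 ≡ 1, so λ ≡ 2.
  x = λ² - 4 - 6 = 4 - 10 ≡ 17; y = λ·(4 - 17) - 2 ≡ 18. → (17, 18)
4P: (17, 18) + (6, 6). λ = (6 - 18)/(6 - 17) ≡ 11/12 mod 23. 12⁻¹ ≡ 2 (mod 23), so λ ≡ 22.
  x = λ² - 17 - 6 = 484 - 23 ≡ 1; y = λ·(17 - 1) - 18 ≡ 12. → (1, 12)
5P: (1, 12) + (6, 6). λ = (6 - 12)/(6 - 1) ≡ 17/5 mod 23. 5⁻¹ ≡ 14 (mod 23), so λ ≡ 8.
  x = λ² - 1 - 6 = 64 - 7 ≡ 11; y = λ·(1 - 11) - 12 ≡ 0. → (11, 0)
6P: (11, 0) + (6, 6). λ = (6 - 0)/(6 - 11) ≡ 6/18 mod 23. 18⁻¹ ≡ 9 (mod 23), so λ ≡ 8.
  x = λ² - 11 - 6 = 64 - 17 ≡ 1; y = λ·(11 - 1) - 0 ≡ 11. → (1, 11)
7P: (1, 11) + (6, 6). λ = (6 - 11)/(6 - 1) ≡ 18/5 mod 23. 5⁻¹ ≡ 14 (mod 23) since 5·14 = 70 ≡ 1, so λ ≡ 22.
  x = λ² - 1 - 6 = 484 - 7 ≡ 17; y = λ·(1 - 17) - 11 ≡ 5. → (17, 5)
8P: (17, 5) + (6, 6). λ = (6 - 5)/(6 - 17) ≡ 1/12 mod 23. 12⁻¹ ≡ 2 (mod 23), so λ ≡ 2.
  x = λ² - 17 - 6 = 4 - 23 ≡ 4; y = λ·(17 - 4) - 5 ≡ 21. → (4, 21)
9P: (4, 21) + (6, 6). λ = (6 - 21)/(6 - 4) ≡ 8/2 mod 23. 2⁻¹ ≡ 12 (mod 23) since 2·12 = 24 ≡ 1, so λ ≡ 4.
  x = λ² - 4 - 6 = 16 - 10 ≡ 6; y = λ·(4 - 6) - 21 ≡ 17. → (6, 17)
10P: (6, 17) + (6, 6): same x and y₁ ≡ -y₂, so the sum is ∞.
10P = ∞, so the order is 10.

10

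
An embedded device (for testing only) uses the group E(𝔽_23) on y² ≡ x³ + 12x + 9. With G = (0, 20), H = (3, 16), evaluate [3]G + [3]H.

First 3G:
Repeated addition: build up to 3G.
2G: tangent at (0, 20): λ = (3·0² + 12)/(2·20) ≡ 12/17. 17⁻¹ ≡ 19 (mod 23) since 17·19 = 323 ≡ 1, so λ ≡ 12·19 ≡ 21.
  x = λ² - 0 - 0 = 441 - 0 ≡ 4; y = λ·(0 - 4) - 20 ≡ 11. → (4, 11)
3G: (4, 11) + (0, 20). λ = (20 - 11)/(0 - 4) ≡ 9/19 mod 23. 19⁻¹ ≡ 17 (mod 23), so λ ≡ 15.
  x = λ² - 4 - 0 = 225 - 4 ≡ 14; y = λ·(4 - 14) - 11 ≡ 0. → (14, 0)
3G = (14, 0).
Next 3H:
Repeated addition: build up to 3H.
2H: tangent at (3, 16): λ = (3·3² + 12)/(2·16) ≡ 16/9. 9⁻¹ ≡ 18 (mod 23), so λ ≡ 16·18 ≡ 12.
  x = λ² - 3 - 3 = 144 - 6 ≡ 0; y = λ·(3 - 0) - 16 ≡ 20. → (0, 20)
3H: (0, 20) + (3, 16). λ = (16 - 20)/(3 - 0) ≡ 19/3 mod 23. 3⁻¹ ≡ 8 (mod 23), so λ ≡ 14.
  x = λ² - 0 - 3 = 196 - 3 ≡ 9; y = λ·(0 - 9) - 20 ≡ 15. → (9, 15)
3H = (9, 15).
Finally 3G + 3H:
(14, 0) + (9, 15). λ = (15 - 0)/(9 - 14) ≡ 15/18 mod 23. 18⁻¹ ≡ 9 (mod 23), so λ ≡ 20.
  x = λ² - 14 - 9 = 400 - 23 ≡ 9; y = λ·(14 - 9) - 0 ≡ 8. → (9, 8)

(9, 8)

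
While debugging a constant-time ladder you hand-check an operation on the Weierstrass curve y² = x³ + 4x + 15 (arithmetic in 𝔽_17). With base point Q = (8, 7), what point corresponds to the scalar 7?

O

Double-and-add on 7 = (111)₂. Start with Q = (8, 7) for the leading 1-bit.
double: tangent at (8, 7): λ = (3·8² + 4)/(2·7) ≡ 9/14. 14⁻¹ ≡ 11 (mod 17), so λ ≡ 9·11 ≡ 14.
  x = λ² - 8 - 8 = 196 - 16 ≡ 10; y = λ·(8 - 10) - 7 ≡ 16. → (10, 16)
add Q: (10, 16) + (8, 7). λ = (7 - 16)/(8 - 10) ≡ 8/15 mod 17. 15⁻¹ ≡ 8 (mod 17) since 15·8 = 120 ≡ 1, so λ ≡ 13.
  x = λ² - 10 - 8 = 169 - 18 ≡ 15; y = λ·(10 - 15) - 16 ≡ 4. → (15, 4)
double: tangent at (15, 4): λ = (3·15² + 4)/(2·4) ≡ 16/8. 8⁻¹ ≡ 15 (mod 17), so λ ≡ 16·15 ≡ 2.
  x = λ² - 15 - 15 = 4 - 30 ≡ 8; y = λ·(15 - 8) - 4 ≡ 10. → (8, 10)
add Q: (8, 10) + (8, 7): same x and y₁ ≡ -y₂, so the sum is the point at infinity.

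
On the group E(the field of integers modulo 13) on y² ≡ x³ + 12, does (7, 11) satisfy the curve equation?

y² = 11² ≡ 4; x³ + 0x + 12 = 355 ≡ 4 (mod 13). 4 = 4.

yes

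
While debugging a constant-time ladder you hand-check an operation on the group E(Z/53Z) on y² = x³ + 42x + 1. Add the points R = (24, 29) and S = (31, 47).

(23, 19)

(24, 29) + (31, 47). λ = (47 - 29)/(31 - 24) ≡ 18/7 mod 53. 7⁻¹ ≡ 38 (mod 53), so λ ≡ 48.
  x = λ² - 24 - 31 = 2304 - 55 ≡ 23; y = λ·(24 - 23) - 29 ≡ 19. → (23, 19)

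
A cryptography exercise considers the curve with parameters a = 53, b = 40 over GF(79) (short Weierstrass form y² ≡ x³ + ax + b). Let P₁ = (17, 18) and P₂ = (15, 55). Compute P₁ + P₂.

(14, 45)

(17, 18) + (15, 55). λ = (55 - 18)/(15 - 17) ≡ 37/77 mod 79. 77⁻¹ ≡ 39 (mod 79), so λ ≡ 21.
  x = λ² - 17 - 15 = 441 - 32 ≡ 14; y = λ·(17 - 14) - 18 ≡ 45. → (14, 45)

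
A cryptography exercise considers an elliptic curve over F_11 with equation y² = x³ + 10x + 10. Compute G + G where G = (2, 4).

(7, 7)

tangent at (2, 4): λ = (3·2² + 10)/(2·4) ≡ 0/8. 8⁻¹ ≡ 7 (mod 11) since 8·7 = 56 ≡ 1, so λ ≡ 0·7 ≡ 0.
  x = λ² - 2 - 2 = 0 - 4 ≡ 7; y = λ·(2 - 7) - 4 ≡ 7. → (7, 7)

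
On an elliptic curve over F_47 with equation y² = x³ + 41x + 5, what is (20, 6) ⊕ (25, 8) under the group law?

(20, 6) + (25, 8). λ = (8 - 6)/(25 - 20) ≡ 2/5 mod 47. 5⁻¹ ≡ 19 (mod 47), so λ ≡ 38.
  x = λ² - 20 - 25 = 1444 - 45 ≡ 36; y = λ·(20 - 36) - 6 ≡ 44. → (36, 44)

(36, 44)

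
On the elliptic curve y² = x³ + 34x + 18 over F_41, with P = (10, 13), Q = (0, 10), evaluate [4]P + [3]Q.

(11, 40)

First 4P:
Repeated addition: build up to 4P.
2P: tangent at (10, 13): λ = (3·10² + 34)/(2·13) ≡ 6/26. 26⁻¹ ≡ 30 (mod 41) since 26·30 = 780 ≡ 1, so λ ≡ 6·30 ≡ 16.
  x = λ² - 10 - 10 = 256 - 20 ≡ 31; y = λ·(10 - 31) - 13 ≡ 20. → (31, 20)
3P: (31, 20) + (10, 13). λ = (13 - 20)/(10 - 31) ≡ 34/20 mod 41. 20⁻¹ ≡ 39 (mod 41), so λ ≡ 14.
  x = λ² - 31 - 10 = 196 - 41 ≡ 32; y = λ·(31 - 32) - 20 ≡ 7. → (32, 7)
4P: (32, 7) + (10, 13). λ = (13 - 7)/(10 - 32) ≡ 6/19 mod 41. 19⁻¹ ≡ 13 (mod 41), so λ ≡ 37.
  x = λ² - 32 - 10 = 1369 - 42 ≡ 15; y = λ·(32 - 15) - 7 ≡ 7. → (15, 7)
4P = (15, 7).
Next 3Q:
Repeated addition: build up to 3Q.
2Q: tangent at (0, 10): λ = (3·0² + 34)/(2·10) ≡ 34/20. 20⁻¹ ≡ 39 (mod 41) since 20·39 = 780 ≡ 1, so λ ≡ 34·39 ≡ 14.
  x = λ² - 0 - 0 = 196 - 0 ≡ 32; y = λ·(0 - 32) - 10 ≡ 34. → (32, 34)
3Q: (32, 34) + (0, 10). λ = (10 - 34)/(0 - 32) ≡ 17/9 mod 41. 9⁻¹ ≡ 32 (mod 41) since 9·32 = 288 ≡ 1, so λ ≡ 11.
  x = λ² - 32 - 0 = 121 - 32 ≡ 7; y = λ·(32 - 7) - 34 ≡ 36. → (7, 36)
3Q = (7, 36).
Finally 4P + 3Q:
(15, 7) + (7, 36). λ = (36 - 7)/(7 - 15) ≡ 29/33 mod 41. 33⁻¹ ≡ 5 (mod 41), so λ ≡ 22.
  x = λ² - 15 - 7 = 484 - 22 ≡ 11; y = λ·(15 - 11) - 7 ≡ 40. → (11, 40)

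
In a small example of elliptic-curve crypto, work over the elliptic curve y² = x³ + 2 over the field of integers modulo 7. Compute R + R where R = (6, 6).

(6, 1)

tangent at (6, 6): λ = (3·6² + 0)/(2·6) ≡ 3/5. 5⁻¹ ≡ 3 (mod 7), so λ ≡ 3·3 ≡ 2.
  x = λ² - 6 - 6 = 4 - 12 ≡ 6; y = λ·(6 - 6) - 6 ≡ 1. → (6, 1)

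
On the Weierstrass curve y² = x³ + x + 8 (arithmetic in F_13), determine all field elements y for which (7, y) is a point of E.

x³ + 1x + 8 = 358 ≡ 7 (mod 13).
7 is a non-residue mod 13; no y exists.

none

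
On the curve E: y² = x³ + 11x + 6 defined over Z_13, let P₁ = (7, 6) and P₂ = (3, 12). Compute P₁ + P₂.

(7, 6) + (3, 12). λ = (12 - 6)/(3 - 7) ≡ 6/9 mod 13. 9⁻¹ ≡ 3 (mod 13), so λ ≡ 5.
  x = λ² - 7 - 3 = 25 - 10 ≡ 2; y = λ·(7 - 2) - 6 ≡ 6. → (2, 6)

(2, 6)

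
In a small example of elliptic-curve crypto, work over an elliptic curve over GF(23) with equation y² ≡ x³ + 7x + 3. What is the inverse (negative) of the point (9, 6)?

-(9, 6) = (9, -6 mod 23) = (9, 17).

(9, 17)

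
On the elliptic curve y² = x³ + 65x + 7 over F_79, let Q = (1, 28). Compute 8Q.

(50, 44)

Repeated addition: build up to 8Q.
2Q: tangent at (1, 28): λ = (3·1² + 65)/(2·28) ≡ 68/56. 56⁻¹ ≡ 24 (mod 79), so λ ≡ 68·24 ≡ 52.
  x = λ² - 1 - 1 = 2704 - 2 ≡ 16; y = λ·(1 - 16) - 28 ≡ 61. → (16, 61)
3Q: (16, 61) + (1, 28). λ = (28 - 61)/(1 - 16) ≡ 46/64 mod 79. 64⁻¹ ≡ 21 (mod 79) since 64·21 = 1344 ≡ 1, so λ ≡ 18.
  x = λ² - 16 - 1 = 324 - 17 ≡ 70; y = λ·(16 - 70) - 61 ≡ 73. → (70, 73)
4Q: (70, 73) + (1, 28). λ = (28 - 73)/(1 - 70) ≡ 34/10 mod 79. 10⁻¹ ≡ 8 (mod 79), so λ ≡ 35.
  x = λ² - 70 - 1 = 1225 - 71 ≡ 48; y = λ·(70 - 48) - 73 ≡ 65. → (48, 65)
5Q: (48, 65) + (1, 28). λ = (28 - 65)/(1 - 48) ≡ 42/32 mod 79. 32⁻¹ ≡ 42 (mod 79), so λ ≡ 26.
  x = λ² - 48 - 1 = 676 - 49 ≡ 74; y = λ·(48 - 74) - 65 ≡ 49. → (74, 49)
6Q: (74, 49) + (1, 28). λ = (28 - 49)/(1 - 74) ≡ 58/6 mod 79. 6⁻¹ ≡ 66 (mod 79), so λ ≡ 36.
  x = λ² - 74 - 1 = 1296 - 75 ≡ 36; y = λ·(74 - 36) - 49 ≡ 55. → (36, 55)
7Q: (36, 55) + (1, 28). λ = (28 - 55)/(1 - 36) ≡ 52/44 mod 79. 44⁻¹ ≡ 9 (mod 79), so λ ≡ 73.
  x = λ² - 36 - 1 = 5329 - 37 ≡ 78; y = λ·(36 - 78) - 55 ≡ 39. → (78, 39)
8Q: (78, 39) + (1, 28). λ = (28 - 39)/(1 - 78) ≡ 68/2 mod 79. 2⁻¹ ≡ 40 (mod 79) since 2·40 = 80 ≡ 1, so λ ≡ 34.
  x = λ² - 78 - 1 = 1156 - 79 ≡ 50; y = λ·(78 - 50) - 39 ≡ 44. → (50, 44)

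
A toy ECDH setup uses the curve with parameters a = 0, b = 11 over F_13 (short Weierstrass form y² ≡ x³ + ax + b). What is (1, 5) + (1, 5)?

tangent at (1, 5): λ = (3·1² + 0)/(2·5) ≡ 3/10. 10⁻¹ ≡ 4 (mod 13) since 10·4 = 40 ≡ 1, so λ ≡ 3·4 ≡ 12.
  x = λ² - 1 - 1 = 144 - 2 ≡ 12; y = λ·(1 - 12) - 5 ≡ 6. → (12, 6)

(12, 6)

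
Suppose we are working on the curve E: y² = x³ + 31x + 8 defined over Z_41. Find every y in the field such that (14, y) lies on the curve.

none

x³ + 31x + 8 = 3186 ≡ 29 (mod 41).
29 is a non-residue mod 41; no y exists.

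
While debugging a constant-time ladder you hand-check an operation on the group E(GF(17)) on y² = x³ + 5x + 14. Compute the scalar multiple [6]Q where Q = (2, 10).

(4, 8)

Repeated addition: build up to 6Q.
2Q: tangent at (2, 10): λ = (3·2² + 5)/(2·10) ≡ 0/3. 3⁻¹ ≡ 6 (mod 17), so λ ≡ 0·6 ≡ 0.
  x = λ² - 2 - 2 = 0 - 4 ≡ 13; y = λ·(2 - 13) - 10 ≡ 7. → (13, 7)
3Q: (13, 7) + (2, 10). λ = (10 - 7)/(2 - 13) ≡ 3/6 mod 17. 6⁻¹ ≡ 3 (mod 17), so λ ≡ 9.
  x = λ² - 13 - 2 = 81 - 15 ≡ 15; y = λ·(13 - 15) - 7 ≡ 9. → (15, 9)
4Q: (15, 9) + (2, 10). λ = (10 - 9)/(2 - 15) ≡ 1/4 mod 17. 4⁻¹ ≡ 13 (mod 17) since 4·13 = 52 ≡ 1, so λ ≡ 13.
  x = λ² - 15 - 2 = 169 - 17 ≡ 16; y = λ·(15 - 16) - 9 ≡ 12. → (16, 12)
5Q: (16, 12) + (2, 10). λ = (10 - 12)/(2 - 16) ≡ 15/3 mod 17. 3⁻¹ ≡ 6 (mod 17) since 3·6 = 18 ≡ 1, so λ ≡ 5.
  x = λ² - 16 - 2 = 25 - 18 ≡ 7; y = λ·(16 - 7) - 12 ≡ 16. → (7, 16)
6Q: (7, 16) + (2, 10). λ = (10 - 16)/(2 - 7) ≡ 11/12 mod 17. 12⁻¹ ≡ 10 (mod 17), so λ ≡ 8.
  x = λ² - 7 - 2 = 64 - 9 ≡ 4; y = λ·(7 - 4) - 16 ≡ 8. → (4, 8)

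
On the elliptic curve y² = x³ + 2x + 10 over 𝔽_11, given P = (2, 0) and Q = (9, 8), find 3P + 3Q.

First 3P:
Repeated addition: build up to 3P.
2P: (2, 0) + (2, 0): same x and y₁ ≡ -y₂, so the sum is the point at infinity.
3P: the point at infinity + (2, 0) = (2, 0) (identity).
3P = (2, 0).
Next 3Q:
Repeated addition: build up to 3Q.
2Q: tangent at (9, 8): λ = (3·9² + 2)/(2·8) ≡ 3/5. 5⁻¹ ≡ 9 (mod 11), so λ ≡ 3·9 ≡ 5.
  x = λ² - 9 - 9 = 25 - 18 ≡ 7; y = λ·(9 - 7) - 8 ≡ 2. → (7, 2)
3Q: (7, 2) + (9, 8). λ = (8 - 2)/(9 - 7) ≡ 6/2 mod 11. 2⁻¹ ≡ 6 (mod 11) since 2·6 = 12 ≡ 1, so λ ≡ 3.
  x = λ² - 7 - 9 = 9 - 16 ≡ 4; y = λ·(7 - 4) - 2 ≡ 7. → (4, 7)
3Q = (4, 7).
Finally 3P + 3Q:
(2, 0) + (4, 7). λ = (7 - 0)/(4 - 2) ≡ 7/2 mod 11. 2⁻¹ ≡ 6 (mod 11), so λ ≡ 9.
  x = λ² - 2 - 4 = 81 - 6 ≡ 9; y = λ·(2 - 9) - 0 ≡ 3. → (9, 3)

(9, 3)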